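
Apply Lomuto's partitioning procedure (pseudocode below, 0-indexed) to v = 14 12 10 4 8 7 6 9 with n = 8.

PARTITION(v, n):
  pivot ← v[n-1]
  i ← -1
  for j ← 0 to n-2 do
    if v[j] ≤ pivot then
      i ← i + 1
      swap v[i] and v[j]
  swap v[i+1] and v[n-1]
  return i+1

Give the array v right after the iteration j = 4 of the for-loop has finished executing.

4 8 10 14 12 7 6 9

pivot = v[7] = 9; i = -1
j=0: v[0]=14 > 9 → no swap
j=1: v[1]=12 > 9 → no swap
j=2: v[2]=10 > 9 → no swap
j=3: v[3]=4 ≤ 9 → i=0, swap v[0],v[3] → 4 12 10 14 8 7 6 9
j=4: v[4]=8 ≤ 9 → i=1, swap v[1],v[4] → 4 8 10 14 12 7 6 9
(after j=4) v = 4 8 10 14 12 7 6 9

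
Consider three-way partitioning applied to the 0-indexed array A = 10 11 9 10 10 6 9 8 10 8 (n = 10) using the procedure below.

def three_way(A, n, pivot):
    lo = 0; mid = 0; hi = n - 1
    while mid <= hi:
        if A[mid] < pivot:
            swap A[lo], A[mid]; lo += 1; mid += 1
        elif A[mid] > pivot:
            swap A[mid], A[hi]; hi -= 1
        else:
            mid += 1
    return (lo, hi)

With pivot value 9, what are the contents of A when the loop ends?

lo=0 mid=0 hi=9
10>9: swap(0,9), hi=8 ⇒ 8 11 9 10 10 6 9 8 10 10
8<9: swap(0,0), lo=1 mid=1 ⇒ 8 11 9 10 10 6 9 8 10 10
11>9: swap(1,8), hi=7 ⇒ 8 10 9 10 10 6 9 8 11 10
10>9: swap(1,7), hi=6 ⇒ 8 8 9 10 10 6 9 10 11 10
8<9: swap(1,1), lo=2 mid=2 ⇒ 8 8 9 10 10 6 9 10 11 10
9=9: mid=3
10>9: swap(3,6), hi=5 ⇒ 8 8 9 9 10 6 10 10 11 10
9=9: mid=4
10>9: swap(4,5), hi=4 ⇒ 8 8 9 9 6 10 10 10 11 10
6<9: swap(2,4), lo=3 mid=5 ⇒ 8 8 6 9 9 10 10 10 11 10
done. lo=3 hi=4; A=8 8 6 9 9 10 10 10 11 10

8 8 6 9 9 10 10 10 11 10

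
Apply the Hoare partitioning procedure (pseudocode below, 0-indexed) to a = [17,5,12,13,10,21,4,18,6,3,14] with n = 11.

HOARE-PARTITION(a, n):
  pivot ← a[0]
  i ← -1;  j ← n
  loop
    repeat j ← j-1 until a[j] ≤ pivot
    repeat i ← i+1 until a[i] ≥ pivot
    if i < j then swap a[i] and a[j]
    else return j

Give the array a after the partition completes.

[14,5,12,13,10,3,4,6,18,21,17]

pivot = a[0] = 17; i = -1, j = 11
j→10 (a[10]=14≤17), i→0 (a[0]=17≥17); i<j, swap → [14,5,12,13,10,21,4,18,6,3,17]
j→9 (a[9]=3≤17), i→5 (a[5]=21≥17); i<j, swap → [14,5,12,13,10,3,4,18,6,21,17]
j→8 (a[8]=6≤17), i→7 (a[7]=18≥17); i<j, swap → [14,5,12,13,10,3,4,6,18,21,17]
j→7, i→8; i≥j, return j=7. a = [14,5,12,13,10,3,4,6,18,21,17]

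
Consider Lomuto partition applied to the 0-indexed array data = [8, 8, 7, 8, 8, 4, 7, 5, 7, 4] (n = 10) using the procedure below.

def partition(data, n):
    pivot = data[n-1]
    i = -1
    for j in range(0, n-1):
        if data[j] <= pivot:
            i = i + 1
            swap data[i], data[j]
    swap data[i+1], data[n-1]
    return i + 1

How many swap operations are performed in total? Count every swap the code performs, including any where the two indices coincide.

pivot = data[9] = 4; i = -1
j=0: data[0]=8 > 4 → no swap
j=1: data[1]=8 > 4 → no swap
j=2: data[2]=7 > 4 → no swap
j=3: data[3]=8 > 4 → no swap
j=4: data[4]=8 > 4 → no swap
j=5: data[5]=4 ≤ 4 → i=0, swap data[0],data[5] → [4, 8, 7, 8, 8, 8, 7, 5, 7, 4]
j=6: data[6]=7 > 4 → no swap
j=7: data[7]=5 > 4 → no swap
j=8: data[8]=7 > 4 → no swap
final swap data[1],data[9] → [4, 4, 7, 8, 8, 8, 7, 5, 7, 8]; return 1

2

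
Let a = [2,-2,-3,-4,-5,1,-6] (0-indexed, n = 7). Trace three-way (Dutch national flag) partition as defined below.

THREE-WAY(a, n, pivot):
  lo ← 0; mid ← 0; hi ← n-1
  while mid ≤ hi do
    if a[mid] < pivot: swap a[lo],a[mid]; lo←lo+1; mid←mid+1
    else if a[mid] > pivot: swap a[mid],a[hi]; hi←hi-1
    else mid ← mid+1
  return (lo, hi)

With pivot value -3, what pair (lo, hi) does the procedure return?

(3, 3)

pivot = -3; lo=0, mid=0, hi=6
a[mid]=2>-3: swap a[0],a[6]; hi=5 → [-6,-2,-3,-4,-5,1,2]
a[mid]=-6<-3: swap a[0],a[0]; lo=1,mid=1 → [-6,-2,-3,-4,-5,1,2]
a[mid]=-2>-3: swap a[1],a[5]; hi=4 → [-6,1,-3,-4,-5,-2,2]
a[mid]=1>-3: swap a[1],a[4]; hi=3 → [-6,-5,-3,-4,1,-2,2]
a[mid]=-5<-3: swap a[1],a[1]; lo=2,mid=2 → [-6,-5,-3,-4,1,-2,2]
a[mid]=-3=-3: mid=3
a[mid]=-4<-3: swap a[2],a[3]; lo=3,mid=4 → [-6,-5,-4,-3,1,-2,2]
end: lo=3, hi=3; a = [-6,-5,-4,-3,1,-2,2]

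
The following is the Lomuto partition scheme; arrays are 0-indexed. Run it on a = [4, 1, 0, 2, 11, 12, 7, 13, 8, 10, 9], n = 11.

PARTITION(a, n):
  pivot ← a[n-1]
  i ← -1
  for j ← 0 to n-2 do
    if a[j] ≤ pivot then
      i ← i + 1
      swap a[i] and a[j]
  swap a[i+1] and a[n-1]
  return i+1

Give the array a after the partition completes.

[4, 1, 0, 2, 7, 8, 9, 13, 12, 10, 11]

pivot = a[10] = 9; i = -1
j=0: a[0]=4 ≤ 9 → i=0, swap a[0],a[0] (no change) → [4, 1, 0, 2, 11, 12, 7, 13, 8, 10, 9]
j=1: a[1]=1 ≤ 9 → i=1, swap a[1],a[1] (no change) → [4, 1, 0, 2, 11, 12, 7, 13, 8, 10, 9]
j=2: a[2]=0 ≤ 9 → i=2, swap a[2],a[2] (no change) → [4, 1, 0, 2, 11, 12, 7, 13, 8, 10, 9]
j=3: a[3]=2 ≤ 9 → i=3, swap a[3],a[3] (no change) → [4, 1, 0, 2, 11, 12, 7, 13, 8, 10, 9]
j=4: a[4]=11 > 9 → no swap
j=5: a[5]=12 > 9 → no swap
j=6: a[6]=7 ≤ 9 → i=4, swap a[4],a[6] → [4, 1, 0, 2, 7, 12, 11, 13, 8, 10, 9]
j=7: a[7]=13 > 9 → no swap
j=8: a[8]=8 ≤ 9 → i=5, swap a[5],a[8] → [4, 1, 0, 2, 7, 8, 11, 13, 12, 10, 9]
j=9: a[9]=10 > 9 → no swap
final swap a[6],a[10] → [4, 1, 0, 2, 7, 8, 9, 13, 12, 10, 11]; return 6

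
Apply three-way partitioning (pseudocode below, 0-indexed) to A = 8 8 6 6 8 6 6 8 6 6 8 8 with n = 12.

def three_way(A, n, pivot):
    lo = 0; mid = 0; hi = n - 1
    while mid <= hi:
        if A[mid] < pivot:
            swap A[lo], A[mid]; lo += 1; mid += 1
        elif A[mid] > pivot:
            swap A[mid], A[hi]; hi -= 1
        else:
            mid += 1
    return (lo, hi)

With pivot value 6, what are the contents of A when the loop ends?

pivot = 6; lo=0, mid=0, hi=11
A[mid]=8>6: swap A[0],A[11]; hi=10 → 8 8 6 6 8 6 6 8 6 6 8 8
A[mid]=8>6: swap A[0],A[10]; hi=9 → 8 8 6 6 8 6 6 8 6 6 8 8
A[mid]=8>6: swap A[0],A[9]; hi=8 → 6 8 6 6 8 6 6 8 6 8 8 8
A[mid]=6=6: mid=1
A[mid]=8>6: swap A[1],A[8]; hi=7 → 6 6 6 6 8 6 6 8 8 8 8 8
A[mid]=6=6: mid=2
A[mid]=6=6: mid=3
A[mid]=6=6: mid=4
A[mid]=8>6: swap A[4],A[7]; hi=6 → 6 6 6 6 8 6 6 8 8 8 8 8
A[mid]=8>6: swap A[4],A[6]; hi=5 → 6 6 6 6 6 6 8 8 8 8 8 8
A[mid]=6=6: mid=5
A[mid]=6=6: mid=6
end: lo=0, hi=5; A = 6 6 6 6 6 6 8 8 8 8 8 8

6 6 6 6 6 6 8 8 8 8 8 8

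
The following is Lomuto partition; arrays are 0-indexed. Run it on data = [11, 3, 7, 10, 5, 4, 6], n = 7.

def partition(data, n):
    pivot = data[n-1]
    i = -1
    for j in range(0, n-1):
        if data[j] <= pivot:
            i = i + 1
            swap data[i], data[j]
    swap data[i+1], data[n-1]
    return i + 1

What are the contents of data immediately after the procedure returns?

pivot=6, i=-1
j=0: 11>6, skip
j=1: 3≤6, i=0, swap(0,1) ⇒ [3, 11, 7, 10, 5, 4, 6]
j=2: 7>6, skip
j=3: 10>6, skip
j=4: 5≤6, i=1, swap(1,4) ⇒ [3, 5, 7, 10, 11, 4, 6]
j=5: 4≤6, i=2, swap(2,5) ⇒ [3, 5, 4, 10, 11, 7, 6]
swap(3,6) ⇒ [3, 5, 4, 6, 11, 7, 10]; return 3

[3, 5, 4, 6, 11, 7, 10]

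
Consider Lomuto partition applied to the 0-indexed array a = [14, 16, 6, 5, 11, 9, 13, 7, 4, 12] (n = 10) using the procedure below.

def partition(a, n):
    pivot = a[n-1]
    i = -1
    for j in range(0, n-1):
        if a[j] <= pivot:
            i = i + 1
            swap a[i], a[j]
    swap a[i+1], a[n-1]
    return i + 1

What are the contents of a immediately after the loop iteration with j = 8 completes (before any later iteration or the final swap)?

[6, 5, 11, 9, 7, 4, 13, 14, 16, 12]

pivot=12, i=-1
j=0: 14>12, skip
j=1: 16>12, skip
j=2: 6≤12, i=0, swap(0,2) ⇒ [6, 16, 14, 5, 11, 9, 13, 7, 4, 12]
j=3: 5≤12, i=1, swap(1,3) ⇒ [6, 5, 14, 16, 11, 9, 13, 7, 4, 12]
j=4: 11≤12, i=2, swap(2,4) ⇒ [6, 5, 11, 16, 14, 9, 13, 7, 4, 12]
j=5: 9≤12, i=3, swap(3,5) ⇒ [6, 5, 11, 9, 14, 16, 13, 7, 4, 12]
j=6: 13>12, skip
j=7: 7≤12, i=4, swap(4,7) ⇒ [6, 5, 11, 9, 7, 16, 13, 14, 4, 12]
j=8: 4≤12, i=5, swap(5,8) ⇒ [6, 5, 11, 9, 7, 4, 13, 14, 16, 12]
(after j=8) a = [6, 5, 11, 9, 7, 4, 13, 14, 16, 12]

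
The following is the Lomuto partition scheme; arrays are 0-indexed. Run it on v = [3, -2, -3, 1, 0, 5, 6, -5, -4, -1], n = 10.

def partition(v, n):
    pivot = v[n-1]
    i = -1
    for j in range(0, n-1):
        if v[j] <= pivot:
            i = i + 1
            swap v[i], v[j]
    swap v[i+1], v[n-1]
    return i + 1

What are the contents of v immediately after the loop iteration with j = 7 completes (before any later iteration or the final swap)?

[-2, -3, -5, 1, 0, 5, 6, 3, -4, -1]

pivot = v[9] = -1; i = -1
j=0: v[0]=3 > -1 → no swap
j=1: v[1]=-2 ≤ -1 → i=0, swap v[0],v[1] → [-2, 3, -3, 1, 0, 5, 6, -5, -4, -1]
j=2: v[2]=-3 ≤ -1 → i=1, swap v[1],v[2] → [-2, -3, 3, 1, 0, 5, 6, -5, -4, -1]
j=3: v[3]=1 > -1 → no swap
j=4: v[4]=0 > -1 → no swap
j=5: v[5]=5 > -1 → no swap
j=6: v[6]=6 > -1 → no swap
j=7: v[7]=-5 ≤ -1 → i=2, swap v[2],v[7] → [-2, -3, -5, 1, 0, 5, 6, 3, -4, -1]
(after j=7) v = [-2, -3, -5, 1, 0, 5, 6, 3, -4, -1]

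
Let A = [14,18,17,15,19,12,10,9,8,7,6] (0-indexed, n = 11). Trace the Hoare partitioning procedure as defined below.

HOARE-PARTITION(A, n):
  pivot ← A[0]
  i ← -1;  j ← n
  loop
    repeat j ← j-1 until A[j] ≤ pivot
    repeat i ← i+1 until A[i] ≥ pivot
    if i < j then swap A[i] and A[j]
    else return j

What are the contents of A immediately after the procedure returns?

pivot = A[0] = 14; i = -1, j = 11
j→10 (A[10]=6≤14), i→0 (A[0]=14≥14); i<j, swap → [6,18,17,15,19,12,10,9,8,7,14]
j→9 (A[9]=7≤14), i→1 (A[1]=18≥14); i<j, swap → [6,7,17,15,19,12,10,9,8,18,14]
j→8 (A[8]=8≤14), i→2 (A[2]=17≥14); i<j, swap → [6,7,8,15,19,12,10,9,17,18,14]
j→7 (A[7]=9≤14), i→3 (A[3]=15≥14); i<j, swap → [6,7,8,9,19,12,10,15,17,18,14]
j→6 (A[6]=10≤14), i→4 (A[4]=19≥14); i<j, swap → [6,7,8,9,10,12,19,15,17,18,14]
j→5, i→6; i≥j, return j=5. A = [6,7,8,9,10,12,19,15,17,18,14]

[6,7,8,9,10,12,19,15,17,18,14]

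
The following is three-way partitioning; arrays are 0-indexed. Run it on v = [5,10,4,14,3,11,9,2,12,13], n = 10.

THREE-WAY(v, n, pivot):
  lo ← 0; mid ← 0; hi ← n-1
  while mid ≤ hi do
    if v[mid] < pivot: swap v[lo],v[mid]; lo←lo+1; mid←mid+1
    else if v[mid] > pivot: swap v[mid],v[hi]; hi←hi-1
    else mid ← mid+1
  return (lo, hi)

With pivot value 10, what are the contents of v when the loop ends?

[5,4,2,3,9,10,11,12,13,14]

pivot = 10; lo=0, mid=0, hi=9
v[mid]=5<10: swap v[0],v[0]; lo=1,mid=1 → [5,10,4,14,3,11,9,2,12,13]
v[mid]=10=10: mid=2
v[mid]=4<10: swap v[1],v[2]; lo=2,mid=3 → [5,4,10,14,3,11,9,2,12,13]
v[mid]=14>10: swap v[3],v[9]; hi=8 → [5,4,10,13,3,11,9,2,12,14]
v[mid]=13>10: swap v[3],v[8]; hi=7 → [5,4,10,12,3,11,9,2,13,14]
v[mid]=12>10: swap v[3],v[7]; hi=6 → [5,4,10,2,3,11,9,12,13,14]
v[mid]=2<10: swap v[2],v[3]; lo=3,mid=4 → [5,4,2,10,3,11,9,12,13,14]
v[mid]=3<10: swap v[3],v[4]; lo=4,mid=5 → [5,4,2,3,10,11,9,12,13,14]
v[mid]=11>10: swap v[5],v[6]; hi=5 → [5,4,2,3,10,9,11,12,13,14]
v[mid]=9<10: swap v[4],v[5]; lo=5,mid=6 → [5,4,2,3,9,10,11,12,13,14]
end: lo=5, hi=5; v = [5,4,2,3,9,10,11,12,13,14]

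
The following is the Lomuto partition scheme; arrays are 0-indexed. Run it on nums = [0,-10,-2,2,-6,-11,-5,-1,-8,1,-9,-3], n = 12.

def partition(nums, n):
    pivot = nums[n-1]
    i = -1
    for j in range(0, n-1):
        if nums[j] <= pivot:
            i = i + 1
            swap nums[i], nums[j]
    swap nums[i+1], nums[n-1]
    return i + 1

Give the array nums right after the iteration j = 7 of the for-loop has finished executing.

pivot=-3, i=-1
j=0: 0>-3, skip
j=1: -10≤-3, i=0, swap(0,1) ⇒ [-10,0,-2,2,-6,-11,-5,-1,-8,1,-9,-3]
j=2: -2>-3, skip
j=3: 2>-3, skip
j=4: -6≤-3, i=1, swap(1,4) ⇒ [-10,-6,-2,2,0,-11,-5,-1,-8,1,-9,-3]
j=5: -11≤-3, i=2, swap(2,5) ⇒ [-10,-6,-11,2,0,-2,-5,-1,-8,1,-9,-3]
j=6: -5≤-3, i=3, swap(3,6) ⇒ [-10,-6,-11,-5,0,-2,2,-1,-8,1,-9,-3]
j=7: -1>-3, skip
(after j=7) nums = [-10,-6,-11,-5,0,-2,2,-1,-8,1,-9,-3]

[-10,-6,-11,-5,0,-2,2,-1,-8,1,-9,-3]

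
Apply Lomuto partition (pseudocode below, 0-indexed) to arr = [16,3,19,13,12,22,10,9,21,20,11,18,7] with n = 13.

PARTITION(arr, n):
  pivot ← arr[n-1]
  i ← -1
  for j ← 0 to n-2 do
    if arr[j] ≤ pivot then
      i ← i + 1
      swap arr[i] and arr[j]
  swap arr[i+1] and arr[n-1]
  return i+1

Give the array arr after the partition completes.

[3,7,19,13,12,22,10,9,21,20,11,18,16]

pivot = arr[12] = 7; i = -1
j=0: arr[0]=16 > 7 → no swap
j=1: arr[1]=3 ≤ 7 → i=0, swap arr[0],arr[1] → [3,16,19,13,12,22,10,9,21,20,11,18,7]
j=2: arr[2]=19 > 7 → no swap
j=3: arr[3]=13 > 7 → no swap
j=4: arr[4]=12 > 7 → no swap
j=5: arr[5]=22 > 7 → no swap
j=6: arr[6]=10 > 7 → no swap
j=7: arr[7]=9 > 7 → no swap
j=8: arr[8]=21 > 7 → no swap
j=9: arr[9]=20 > 7 → no swap
j=10: arr[10]=11 > 7 → no swap
j=11: arr[11]=18 > 7 → no swap
final swap arr[1],arr[12] → [3,7,19,13,12,22,10,9,21,20,11,18,16]; return 1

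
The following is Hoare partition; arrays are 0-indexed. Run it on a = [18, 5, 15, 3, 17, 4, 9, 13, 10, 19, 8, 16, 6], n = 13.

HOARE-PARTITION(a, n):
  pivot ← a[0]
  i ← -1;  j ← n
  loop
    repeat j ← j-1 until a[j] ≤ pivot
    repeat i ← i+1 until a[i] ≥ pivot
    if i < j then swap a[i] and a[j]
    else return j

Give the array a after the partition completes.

[6, 5, 15, 3, 17, 4, 9, 13, 10, 16, 8, 19, 18]

pivot=18
j stops at 12 (6), i stops at 0 (18); swap ⇒ [6, 5, 15, 3, 17, 4, 9, 13, 10, 19, 8, 16, 18]
j stops at 11 (16), i stops at 9 (19); swap ⇒ [6, 5, 15, 3, 17, 4, 9, 13, 10, 16, 8, 19, 18]
j stops at 10, i stops at 11; i≥j ⇒ return 10. a=[6, 5, 15, 3, 17, 4, 9, 13, 10, 16, 8, 19, 18]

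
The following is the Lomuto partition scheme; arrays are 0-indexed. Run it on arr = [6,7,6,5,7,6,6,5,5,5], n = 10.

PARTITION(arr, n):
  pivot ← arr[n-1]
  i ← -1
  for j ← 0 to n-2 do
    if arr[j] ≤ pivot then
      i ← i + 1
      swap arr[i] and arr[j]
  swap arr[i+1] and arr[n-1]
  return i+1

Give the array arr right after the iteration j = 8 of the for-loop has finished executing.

[5,5,5,6,7,6,6,7,6,5]

pivot = arr[9] = 5; i = -1
j=0: arr[0]=6 > 5 → no swap
j=1: arr[1]=7 > 5 → no swap
j=2: arr[2]=6 > 5 → no swap
j=3: arr[3]=5 ≤ 5 → i=0, swap arr[0],arr[3] → [5,7,6,6,7,6,6,5,5,5]
j=4: arr[4]=7 > 5 → no swap
j=5: arr[5]=6 > 5 → no swap
j=6: arr[6]=6 > 5 → no swap
j=7: arr[7]=5 ≤ 5 → i=1, swap arr[1],arr[7] → [5,5,6,6,7,6,6,7,5,5]
j=8: arr[8]=5 ≤ 5 → i=2, swap arr[2],arr[8] → [5,5,5,6,7,6,6,7,6,5]
(after j=8) arr = [5,5,5,6,7,6,6,7,6,5]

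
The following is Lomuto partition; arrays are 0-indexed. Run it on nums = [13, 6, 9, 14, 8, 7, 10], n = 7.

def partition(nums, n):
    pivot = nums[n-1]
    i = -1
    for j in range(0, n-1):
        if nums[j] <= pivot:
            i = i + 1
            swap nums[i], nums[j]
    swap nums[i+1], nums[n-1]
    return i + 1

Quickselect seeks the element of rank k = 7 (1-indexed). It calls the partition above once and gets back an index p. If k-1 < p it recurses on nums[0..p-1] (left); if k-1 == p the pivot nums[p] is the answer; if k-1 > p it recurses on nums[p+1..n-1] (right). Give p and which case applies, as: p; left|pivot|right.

pivot = nums[6] = 10; i = -1
j=0: nums[0]=13 > 10 → no swap
j=1: nums[1]=6 ≤ 10 → i=0, swap nums[0],nums[1] → [6, 13, 9, 14, 8, 7, 10]
j=2: nums[2]=9 ≤ 10 → i=1, swap nums[1],nums[2] → [6, 9, 13, 14, 8, 7, 10]
j=3: nums[3]=14 > 10 → no swap
j=4: nums[4]=8 ≤ 10 → i=2, swap nums[2],nums[4] → [6, 9, 8, 14, 13, 7, 10]
j=5: nums[5]=7 ≤ 10 → i=3, swap nums[3],nums[5] → [6, 9, 8, 7, 13, 14, 10]
final swap nums[4],nums[6] → [6, 9, 8, 7, 10, 14, 13]; return 4
p = 4; k-1 = 6 > 4 ⇒ right

4; right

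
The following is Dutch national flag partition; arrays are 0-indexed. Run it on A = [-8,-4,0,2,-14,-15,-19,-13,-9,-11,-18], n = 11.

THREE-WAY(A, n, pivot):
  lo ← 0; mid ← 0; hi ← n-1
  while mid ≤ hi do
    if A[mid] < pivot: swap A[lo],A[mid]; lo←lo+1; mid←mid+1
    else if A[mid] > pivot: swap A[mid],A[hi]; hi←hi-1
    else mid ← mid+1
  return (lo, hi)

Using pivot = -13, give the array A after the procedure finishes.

[-18,-19,-15,-14,-13,2,0,-9,-11,-4,-8]

pivot = -13; lo=0, mid=0, hi=10
A[mid]=-8>-13: swap A[0],A[10]; hi=9 → [-18,-4,0,2,-14,-15,-19,-13,-9,-11,-8]
A[mid]=-18<-13: swap A[0],A[0]; lo=1,mid=1 → [-18,-4,0,2,-14,-15,-19,-13,-9,-11,-8]
A[mid]=-4>-13: swap A[1],A[9]; hi=8 → [-18,-11,0,2,-14,-15,-19,-13,-9,-4,-8]
A[mid]=-11>-13: swap A[1],A[8]; hi=7 → [-18,-9,0,2,-14,-15,-19,-13,-11,-4,-8]
A[mid]=-9>-13: swap A[1],A[7]; hi=6 → [-18,-13,0,2,-14,-15,-19,-9,-11,-4,-8]
A[mid]=-13=-13: mid=2
A[mid]=0>-13: swap A[2],A[6]; hi=5 → [-18,-13,-19,2,-14,-15,0,-9,-11,-4,-8]
A[mid]=-19<-13: swap A[1],A[2]; lo=2,mid=3 → [-18,-19,-13,2,-14,-15,0,-9,-11,-4,-8]
A[mid]=2>-13: swap A[3],A[5]; hi=4 → [-18,-19,-13,-15,-14,2,0,-9,-11,-4,-8]
A[mid]=-15<-13: swap A[2],A[3]; lo=3,mid=4 → [-18,-19,-15,-13,-14,2,0,-9,-11,-4,-8]
A[mid]=-14<-13: swap A[3],A[4]; lo=4,mid=5 → [-18,-19,-15,-14,-13,2,0,-9,-11,-4,-8]
end: lo=4, hi=4; A = [-18,-19,-15,-14,-13,2,0,-9,-11,-4,-8]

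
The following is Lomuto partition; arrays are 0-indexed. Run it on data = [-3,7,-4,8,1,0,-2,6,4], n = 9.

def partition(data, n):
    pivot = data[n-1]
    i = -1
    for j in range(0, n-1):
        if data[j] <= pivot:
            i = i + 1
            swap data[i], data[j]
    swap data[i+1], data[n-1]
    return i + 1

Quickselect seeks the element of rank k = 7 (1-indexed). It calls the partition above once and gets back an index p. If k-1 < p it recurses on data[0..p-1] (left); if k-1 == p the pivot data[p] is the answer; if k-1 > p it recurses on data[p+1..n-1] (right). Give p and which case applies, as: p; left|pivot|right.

5; right

pivot = data[8] = 4; i = -1
j=0: data[0]=-3 ≤ 4 → i=0, swap data[0],data[0] (no change) → [-3,7,-4,8,1,0,-2,6,4]
j=1: data[1]=7 > 4 → no swap
j=2: data[2]=-4 ≤ 4 → i=1, swap data[1],data[2] → [-3,-4,7,8,1,0,-2,6,4]
j=3: data[3]=8 > 4 → no swap
j=4: data[4]=1 ≤ 4 → i=2, swap data[2],data[4] → [-3,-4,1,8,7,0,-2,6,4]
j=5: data[5]=0 ≤ 4 → i=3, swap data[3],data[5] → [-3,-4,1,0,7,8,-2,6,4]
j=6: data[6]=-2 ≤ 4 → i=4, swap data[4],data[6] → [-3,-4,1,0,-2,8,7,6,4]
j=7: data[7]=6 > 4 → no swap
final swap data[5],data[8] → [-3,-4,1,0,-2,4,7,6,8]; return 5
p = 5; k-1 = 6 > 5 ⇒ right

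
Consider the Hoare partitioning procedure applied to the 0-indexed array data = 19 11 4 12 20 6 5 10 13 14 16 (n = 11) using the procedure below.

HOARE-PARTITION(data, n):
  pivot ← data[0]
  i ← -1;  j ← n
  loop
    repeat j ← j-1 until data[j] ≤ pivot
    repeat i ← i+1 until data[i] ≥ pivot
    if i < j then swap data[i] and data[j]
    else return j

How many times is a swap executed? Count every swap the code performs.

2

pivot = data[0] = 19; i = -1, j = 11
j→10 (data[10]=16≤19), i→0 (data[0]=19≥19); i<j, swap → 16 11 4 12 20 6 5 10 13 14 19
j→9 (data[9]=14≤19), i→4 (data[4]=20≥19); i<j, swap → 16 11 4 12 14 6 5 10 13 20 19
j→8, i→9; i≥j, return j=8. data = 16 11 4 12 14 6 5 10 13 20 19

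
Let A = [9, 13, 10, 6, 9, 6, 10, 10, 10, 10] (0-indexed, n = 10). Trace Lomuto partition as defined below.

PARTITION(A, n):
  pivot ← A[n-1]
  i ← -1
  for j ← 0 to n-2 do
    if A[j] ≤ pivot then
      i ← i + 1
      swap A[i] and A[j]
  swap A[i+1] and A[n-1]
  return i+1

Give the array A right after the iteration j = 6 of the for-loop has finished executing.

[9, 10, 6, 9, 6, 10, 13, 10, 10, 10]

pivot=10, i=-1
j=0: 9≤10, i=0, swap(0,0) ⇒ [9, 13, 10, 6, 9, 6, 10, 10, 10, 10]
j=1: 13>10, skip
j=2: 10≤10, i=1, swap(1,2) ⇒ [9, 10, 13, 6, 9, 6, 10, 10, 10, 10]
j=3: 6≤10, i=2, swap(2,3) ⇒ [9, 10, 6, 13, 9, 6, 10, 10, 10, 10]
j=4: 9≤10, i=3, swap(3,4) ⇒ [9, 10, 6, 9, 13, 6, 10, 10, 10, 10]
j=5: 6≤10, i=4, swap(4,5) ⇒ [9, 10, 6, 9, 6, 13, 10, 10, 10, 10]
j=6: 10≤10, i=5, swap(5,6) ⇒ [9, 10, 6, 9, 6, 10, 13, 10, 10, 10]
(after j=6) A = [9, 10, 6, 9, 6, 10, 13, 10, 10, 10]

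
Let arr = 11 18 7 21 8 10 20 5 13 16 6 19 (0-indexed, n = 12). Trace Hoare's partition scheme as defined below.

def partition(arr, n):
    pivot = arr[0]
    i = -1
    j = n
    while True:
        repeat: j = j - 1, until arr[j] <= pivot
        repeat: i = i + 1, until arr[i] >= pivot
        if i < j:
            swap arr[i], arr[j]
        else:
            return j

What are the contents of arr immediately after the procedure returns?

6 5 7 10 8 21 20 18 13 16 11 19

pivot = arr[0] = 11; i = -1, j = 12
j→10 (arr[10]=6≤11), i→0 (arr[0]=11≥11); i<j, swap → 6 18 7 21 8 10 20 5 13 16 11 19
j→7 (arr[7]=5≤11), i→1 (arr[1]=18≥11); i<j, swap → 6 5 7 21 8 10 20 18 13 16 11 19
j→5 (arr[5]=10≤11), i→3 (arr[3]=21≥11); i<j, swap → 6 5 7 10 8 21 20 18 13 16 11 19
j→4, i→5; i≥j, return j=4. arr = 6 5 7 10 8 21 20 18 13 16 11 19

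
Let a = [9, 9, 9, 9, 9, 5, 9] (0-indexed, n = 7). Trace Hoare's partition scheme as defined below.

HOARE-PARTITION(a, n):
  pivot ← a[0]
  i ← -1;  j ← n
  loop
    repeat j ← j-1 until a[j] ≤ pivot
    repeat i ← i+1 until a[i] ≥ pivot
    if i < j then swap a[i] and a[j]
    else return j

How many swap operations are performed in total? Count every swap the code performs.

3

pivot = a[0] = 9; i = -1, j = 7
j→6 (a[6]=9≤9), i→0 (a[0]=9≥9); i<j, swap → [9, 9, 9, 9, 9, 5, 9]
j→5 (a[5]=5≤9), i→1 (a[1]=9≥9); i<j, swap → [9, 5, 9, 9, 9, 9, 9]
j→4 (a[4]=9≤9), i→2 (a[2]=9≥9); i<j, swap → [9, 5, 9, 9, 9, 9, 9]
j→3, i→3; i≥j, return j=3. a = [9, 5, 9, 9, 9, 9, 9]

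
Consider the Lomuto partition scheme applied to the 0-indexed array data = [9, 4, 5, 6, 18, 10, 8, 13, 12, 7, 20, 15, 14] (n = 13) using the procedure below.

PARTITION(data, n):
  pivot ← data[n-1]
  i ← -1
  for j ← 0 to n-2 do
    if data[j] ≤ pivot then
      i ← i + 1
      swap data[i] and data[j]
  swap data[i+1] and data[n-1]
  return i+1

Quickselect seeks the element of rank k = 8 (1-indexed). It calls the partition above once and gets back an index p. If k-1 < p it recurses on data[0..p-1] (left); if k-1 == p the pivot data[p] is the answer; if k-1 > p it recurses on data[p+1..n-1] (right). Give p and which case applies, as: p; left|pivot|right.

9; left

pivot = data[12] = 14; i = -1
j=0: data[0]=9 ≤ 14 → i=0, swap data[0],data[0] (no change) → [9, 4, 5, 6, 18, 10, 8, 13, 12, 7, 20, 15, 14]
j=1: data[1]=4 ≤ 14 → i=1, swap data[1],data[1] (no change) → [9, 4, 5, 6, 18, 10, 8, 13, 12, 7, 20, 15, 14]
j=2: data[2]=5 ≤ 14 → i=2, swap data[2],data[2] (no change) → [9, 4, 5, 6, 18, 10, 8, 13, 12, 7, 20, 15, 14]
j=3: data[3]=6 ≤ 14 → i=3, swap data[3],data[3] (no change) → [9, 4, 5, 6, 18, 10, 8, 13, 12, 7, 20, 15, 14]
j=4: data[4]=18 > 14 → no swap
j=5: data[5]=10 ≤ 14 → i=4, swap data[4],data[5] → [9, 4, 5, 6, 10, 18, 8, 13, 12, 7, 20, 15, 14]
j=6: data[6]=8 ≤ 14 → i=5, swap data[5],data[6] → [9, 4, 5, 6, 10, 8, 18, 13, 12, 7, 20, 15, 14]
j=7: data[7]=13 ≤ 14 → i=6, swap data[6],data[7] → [9, 4, 5, 6, 10, 8, 13, 18, 12, 7, 20, 15, 14]
j=8: data[8]=12 ≤ 14 → i=7, swap data[7],data[8] → [9, 4, 5, 6, 10, 8, 13, 12, 18, 7, 20, 15, 14]
j=9: data[9]=7 ≤ 14 → i=8, swap data[8],data[9] → [9, 4, 5, 6, 10, 8, 13, 12, 7, 18, 20, 15, 14]
j=10: data[10]=20 > 14 → no swap
j=11: data[11]=15 > 14 → no swap
final swap data[9],data[12] → [9, 4, 5, 6, 10, 8, 13, 12, 7, 14, 20, 15, 18]; return 9
p = 9; k-1 = 7 < 9 ⇒ left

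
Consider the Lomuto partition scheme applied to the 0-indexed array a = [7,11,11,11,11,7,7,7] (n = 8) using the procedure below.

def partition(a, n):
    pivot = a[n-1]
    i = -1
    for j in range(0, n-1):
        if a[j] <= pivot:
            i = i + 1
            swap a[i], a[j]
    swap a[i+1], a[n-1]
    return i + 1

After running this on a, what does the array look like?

pivot=7, i=-1
j=0: 7≤7, i=0, swap(0,0) ⇒ [7,11,11,11,11,7,7,7]
j=1: 11>7, skip
j=2: 11>7, skip
j=3: 11>7, skip
j=4: 11>7, skip
j=5: 7≤7, i=1, swap(1,5) ⇒ [7,7,11,11,11,11,7,7]
j=6: 7≤7, i=2, swap(2,6) ⇒ [7,7,7,11,11,11,11,7]
swap(3,7) ⇒ [7,7,7,7,11,11,11,11]; return 3

[7,7,7,7,11,11,11,11]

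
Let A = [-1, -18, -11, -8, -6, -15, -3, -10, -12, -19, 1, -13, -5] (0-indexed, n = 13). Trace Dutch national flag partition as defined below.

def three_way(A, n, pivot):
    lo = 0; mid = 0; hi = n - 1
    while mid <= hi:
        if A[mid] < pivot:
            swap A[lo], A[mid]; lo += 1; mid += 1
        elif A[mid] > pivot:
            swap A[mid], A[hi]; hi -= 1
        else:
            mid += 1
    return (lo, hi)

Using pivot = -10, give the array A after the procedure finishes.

[-13, -18, -11, -19, -12, -15, -10, -3, -6, 1, -8, -5, -1]

pivot = -10; lo=0, mid=0, hi=12
A[mid]=-1>-10: swap A[0],A[12]; hi=11 → [-5, -18, -11, -8, -6, -15, -3, -10, -12, -19, 1, -13, -1]
A[mid]=-5>-10: swap A[0],A[11]; hi=10 → [-13, -18, -11, -8, -6, -15, -3, -10, -12, -19, 1, -5, -1]
A[mid]=-13<-10: swap A[0],A[0]; lo=1,mid=1 → [-13, -18, -11, -8, -6, -15, -3, -10, -12, -19, 1, -5, -1]
A[mid]=-18<-10: swap A[1],A[1]; lo=2,mid=2 → [-13, -18, -11, -8, -6, -15, -3, -10, -12, -19, 1, -5, -1]
A[mid]=-11<-10: swap A[2],A[2]; lo=3,mid=3 → [-13, -18, -11, -8, -6, -15, -3, -10, -12, -19, 1, -5, -1]
A[mid]=-8>-10: swap A[3],A[10]; hi=9 → [-13, -18, -11, 1, -6, -15, -3, -10, -12, -19, -8, -5, -1]
A[mid]=1>-10: swap A[3],A[9]; hi=8 → [-13, -18, -11, -19, -6, -15, -3, -10, -12, 1, -8, -5, -1]
A[mid]=-19<-10: swap A[3],A[3]; lo=4,mid=4 → [-13, -18, -11, -19, -6, -15, -3, -10, -12, 1, -8, -5, -1]
A[mid]=-6>-10: swap A[4],A[8]; hi=7 → [-13, -18, -11, -19, -12, -15, -3, -10, -6, 1, -8, -5, -1]
A[mid]=-12<-10: swap A[4],A[4]; lo=5,mid=5 → [-13, -18, -11, -19, -12, -15, -3, -10, -6, 1, -8, -5, -1]
A[mid]=-15<-10: swap A[5],A[5]; lo=6,mid=6 → [-13, -18, -11, -19, -12, -15, -3, -10, -6, 1, -8, -5, -1]
A[mid]=-3>-10: swap A[6],A[7]; hi=6 → [-13, -18, -11, -19, -12, -15, -10, -3, -6, 1, -8, -5, -1]
A[mid]=-10=-10: mid=7
end: lo=6, hi=6; A = [-13, -18, -11, -19, -12, -15, -10, -3, -6, 1, -8, -5, -1]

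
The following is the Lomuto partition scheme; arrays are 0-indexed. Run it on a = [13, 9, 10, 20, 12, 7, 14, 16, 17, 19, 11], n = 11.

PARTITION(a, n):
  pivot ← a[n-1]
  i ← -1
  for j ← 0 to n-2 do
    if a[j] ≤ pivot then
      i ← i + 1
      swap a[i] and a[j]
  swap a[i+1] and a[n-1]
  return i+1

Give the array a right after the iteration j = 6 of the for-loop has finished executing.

pivot=11, i=-1
j=0: 13>11, skip
j=1: 9≤11, i=0, swap(0,1) ⇒ [9, 13, 10, 20, 12, 7, 14, 16, 17, 19, 11]
j=2: 10≤11, i=1, swap(1,2) ⇒ [9, 10, 13, 20, 12, 7, 14, 16, 17, 19, 11]
j=3: 20>11, skip
j=4: 12>11, skip
j=5: 7≤11, i=2, swap(2,5) ⇒ [9, 10, 7, 20, 12, 13, 14, 16, 17, 19, 11]
j=6: 14>11, skip
(after j=6) a = [9, 10, 7, 20, 12, 13, 14, 16, 17, 19, 11]

[9, 10, 7, 20, 12, 13, 14, 16, 17, 19, 11]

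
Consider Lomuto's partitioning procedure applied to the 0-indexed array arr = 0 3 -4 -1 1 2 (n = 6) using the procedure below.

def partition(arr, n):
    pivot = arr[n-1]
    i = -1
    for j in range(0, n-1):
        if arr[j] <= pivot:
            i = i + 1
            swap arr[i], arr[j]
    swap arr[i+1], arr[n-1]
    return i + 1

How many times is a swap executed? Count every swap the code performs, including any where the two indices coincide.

5

pivot = arr[5] = 2; i = -1
j=0: arr[0]=0 ≤ 2 → i=0, swap arr[0],arr[0] (no change) → 0 3 -4 -1 1 2
j=1: arr[1]=3 > 2 → no swap
j=2: arr[2]=-4 ≤ 2 → i=1, swap arr[1],arr[2] → 0 -4 3 -1 1 2
j=3: arr[3]=-1 ≤ 2 → i=2, swap arr[2],arr[3] → 0 -4 -1 3 1 2
j=4: arr[4]=1 ≤ 2 → i=3, swap arr[3],arr[4] → 0 -4 -1 1 3 2
final swap arr[4],arr[5] → 0 -4 -1 1 2 3; return 4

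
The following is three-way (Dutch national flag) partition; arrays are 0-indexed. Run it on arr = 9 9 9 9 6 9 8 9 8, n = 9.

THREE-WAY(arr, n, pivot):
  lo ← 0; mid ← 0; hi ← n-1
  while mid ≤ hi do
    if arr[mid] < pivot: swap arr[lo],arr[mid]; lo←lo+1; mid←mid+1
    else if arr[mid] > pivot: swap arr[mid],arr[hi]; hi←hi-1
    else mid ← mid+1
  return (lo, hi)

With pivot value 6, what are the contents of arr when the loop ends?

6 9 9 9 9 8 9 8 9

lo=0 mid=0 hi=8
9>6: swap(0,8), hi=7 ⇒ 8 9 9 9 6 9 8 9 9
8>6: swap(0,7), hi=6 ⇒ 9 9 9 9 6 9 8 8 9
9>6: swap(0,6), hi=5 ⇒ 8 9 9 9 6 9 9 8 9
8>6: swap(0,5), hi=4 ⇒ 9 9 9 9 6 8 9 8 9
9>6: swap(0,4), hi=3 ⇒ 6 9 9 9 9 8 9 8 9
6=6: mid=1
9>6: swap(1,3), hi=2 ⇒ 6 9 9 9 9 8 9 8 9
9>6: swap(1,2), hi=1 ⇒ 6 9 9 9 9 8 9 8 9
9>6: swap(1,1), hi=0 ⇒ 6 9 9 9 9 8 9 8 9
done. lo=0 hi=0; arr=6 9 9 9 9 8 9 8 9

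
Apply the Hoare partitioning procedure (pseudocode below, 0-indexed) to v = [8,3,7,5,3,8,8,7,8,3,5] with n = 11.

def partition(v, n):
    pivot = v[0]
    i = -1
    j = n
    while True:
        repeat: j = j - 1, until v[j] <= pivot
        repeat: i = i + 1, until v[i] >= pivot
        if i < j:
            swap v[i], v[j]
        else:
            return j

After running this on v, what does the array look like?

pivot=8
j stops at 10 (5), i stops at 0 (8); swap ⇒ [5,3,7,5,3,8,8,7,8,3,8]
j stops at 9 (3), i stops at 5 (8); swap ⇒ [5,3,7,5,3,3,8,7,8,8,8]
j stops at 8 (8), i stops at 6 (8); swap ⇒ [5,3,7,5,3,3,8,7,8,8,8]
j stops at 7, i stops at 8; i≥j ⇒ return 7. v=[5,3,7,5,3,3,8,7,8,8,8]

[5,3,7,5,3,3,8,7,8,8,8]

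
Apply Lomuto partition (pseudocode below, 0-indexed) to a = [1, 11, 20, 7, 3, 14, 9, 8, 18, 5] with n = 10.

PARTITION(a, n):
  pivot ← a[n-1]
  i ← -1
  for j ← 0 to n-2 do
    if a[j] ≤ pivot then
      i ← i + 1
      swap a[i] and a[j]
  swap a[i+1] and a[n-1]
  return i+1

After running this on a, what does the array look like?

pivot=5, i=-1
j=0: 1≤5, i=0, swap(0,0) ⇒ [1, 11, 20, 7, 3, 14, 9, 8, 18, 5]
j=1: 11>5, skip
j=2: 20>5, skip
j=3: 7>5, skip
j=4: 3≤5, i=1, swap(1,4) ⇒ [1, 3, 20, 7, 11, 14, 9, 8, 18, 5]
j=5: 14>5, skip
j=6: 9>5, skip
j=7: 8>5, skip
j=8: 18>5, skip
swap(2,9) ⇒ [1, 3, 5, 7, 11, 14, 9, 8, 18, 20]; return 2

[1, 3, 5, 7, 11, 14, 9, 8, 18, 20]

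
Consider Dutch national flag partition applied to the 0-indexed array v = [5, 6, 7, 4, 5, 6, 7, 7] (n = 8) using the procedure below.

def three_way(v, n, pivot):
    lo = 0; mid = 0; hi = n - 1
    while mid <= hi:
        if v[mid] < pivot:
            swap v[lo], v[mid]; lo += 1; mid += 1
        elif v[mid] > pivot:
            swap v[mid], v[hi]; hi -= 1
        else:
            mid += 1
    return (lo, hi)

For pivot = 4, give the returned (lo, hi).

pivot = 4; lo=0, mid=0, hi=7
v[mid]=5>4: swap v[0],v[7]; hi=6 → [7, 6, 7, 4, 5, 6, 7, 5]
v[mid]=7>4: swap v[0],v[6]; hi=5 → [7, 6, 7, 4, 5, 6, 7, 5]
v[mid]=7>4: swap v[0],v[5]; hi=4 → [6, 6, 7, 4, 5, 7, 7, 5]
v[mid]=6>4: swap v[0],v[4]; hi=3 → [5, 6, 7, 4, 6, 7, 7, 5]
v[mid]=5>4: swap v[0],v[3]; hi=2 → [4, 6, 7, 5, 6, 7, 7, 5]
v[mid]=4=4: mid=1
v[mid]=6>4: swap v[1],v[2]; hi=1 → [4, 7, 6, 5, 6, 7, 7, 5]
v[mid]=7>4: swap v[1],v[1]; hi=0 → [4, 7, 6, 5, 6, 7, 7, 5]
end: lo=0, hi=0; v = [4, 7, 6, 5, 6, 7, 7, 5]

(0, 0)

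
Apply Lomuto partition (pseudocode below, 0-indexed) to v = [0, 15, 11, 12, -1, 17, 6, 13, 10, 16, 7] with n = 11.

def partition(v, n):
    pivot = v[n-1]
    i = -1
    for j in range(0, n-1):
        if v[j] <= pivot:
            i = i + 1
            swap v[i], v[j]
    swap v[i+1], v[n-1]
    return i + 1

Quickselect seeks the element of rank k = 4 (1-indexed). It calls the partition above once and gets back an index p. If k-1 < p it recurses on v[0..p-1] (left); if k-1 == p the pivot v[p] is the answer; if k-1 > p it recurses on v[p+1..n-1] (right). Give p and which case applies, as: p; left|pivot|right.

3; pivot

pivot=7, i=-1
j=0: 0≤7, i=0, swap(0,0) ⇒ [0, 15, 11, 12, -1, 17, 6, 13, 10, 16, 7]
j=1: 15>7, skip
j=2: 11>7, skip
j=3: 12>7, skip
j=4: -1≤7, i=1, swap(1,4) ⇒ [0, -1, 11, 12, 15, 17, 6, 13, 10, 16, 7]
j=5: 17>7, skip
j=6: 6≤7, i=2, swap(2,6) ⇒ [0, -1, 6, 12, 15, 17, 11, 13, 10, 16, 7]
j=7: 13>7, skip
j=8: 10>7, skip
j=9: 16>7, skip
swap(3,10) ⇒ [0, -1, 6, 7, 15, 17, 11, 13, 10, 16, 12]; return 3
p = 3; k-1 = 3 == 3 ⇒ pivot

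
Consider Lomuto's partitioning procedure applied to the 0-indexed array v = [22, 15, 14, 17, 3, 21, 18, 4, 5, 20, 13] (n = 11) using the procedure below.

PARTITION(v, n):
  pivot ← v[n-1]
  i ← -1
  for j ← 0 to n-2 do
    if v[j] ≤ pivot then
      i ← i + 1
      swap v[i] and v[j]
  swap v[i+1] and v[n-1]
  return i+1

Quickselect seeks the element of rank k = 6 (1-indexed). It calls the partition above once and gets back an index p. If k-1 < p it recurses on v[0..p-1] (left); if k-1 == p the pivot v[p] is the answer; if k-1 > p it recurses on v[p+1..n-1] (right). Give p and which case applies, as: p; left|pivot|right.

3; right

pivot = v[10] = 13; i = -1
j=0: v[0]=22 > 13 → no swap
j=1: v[1]=15 > 13 → no swap
j=2: v[2]=14 > 13 → no swap
j=3: v[3]=17 > 13 → no swap
j=4: v[4]=3 ≤ 13 → i=0, swap v[0],v[4] → [3, 15, 14, 17, 22, 21, 18, 4, 5, 20, 13]
j=5: v[5]=21 > 13 → no swap
j=6: v[6]=18 > 13 → no swap
j=7: v[7]=4 ≤ 13 → i=1, swap v[1],v[7] → [3, 4, 14, 17, 22, 21, 18, 15, 5, 20, 13]
j=8: v[8]=5 ≤ 13 → i=2, swap v[2],v[8] → [3, 4, 5, 17, 22, 21, 18, 15, 14, 20, 13]
j=9: v[9]=20 > 13 → no swap
final swap v[3],v[10] → [3, 4, 5, 13, 22, 21, 18, 15, 14, 20, 17]; return 3
p = 3; k-1 = 5 > 3 ⇒ right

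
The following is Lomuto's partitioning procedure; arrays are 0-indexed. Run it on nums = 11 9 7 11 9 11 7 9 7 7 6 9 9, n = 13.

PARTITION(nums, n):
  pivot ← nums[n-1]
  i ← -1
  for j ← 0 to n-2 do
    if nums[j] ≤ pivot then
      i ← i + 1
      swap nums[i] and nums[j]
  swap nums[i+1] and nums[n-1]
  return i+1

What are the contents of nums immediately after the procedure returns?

9 7 9 7 9 7 7 6 9 9 11 11 11

pivot = nums[12] = 9; i = -1
j=0: nums[0]=11 > 9 → no swap
j=1: nums[1]=9 ≤ 9 → i=0, swap nums[0],nums[1] → 9 11 7 11 9 11 7 9 7 7 6 9 9
j=2: nums[2]=7 ≤ 9 → i=1, swap nums[1],nums[2] → 9 7 11 11 9 11 7 9 7 7 6 9 9
j=3: nums[3]=11 > 9 → no swap
j=4: nums[4]=9 ≤ 9 → i=2, swap nums[2],nums[4] → 9 7 9 11 11 11 7 9 7 7 6 9 9
j=5: nums[5]=11 > 9 → no swap
j=6: nums[6]=7 ≤ 9 → i=3, swap nums[3],nums[6] → 9 7 9 7 11 11 11 9 7 7 6 9 9
j=7: nums[7]=9 ≤ 9 → i=4, swap nums[4],nums[7] → 9 7 9 7 9 11 11 11 7 7 6 9 9
j=8: nums[8]=7 ≤ 9 → i=5, swap nums[5],nums[8] → 9 7 9 7 9 7 11 11 11 7 6 9 9
j=9: nums[9]=7 ≤ 9 → i=6, swap nums[6],nums[9] → 9 7 9 7 9 7 7 11 11 11 6 9 9
j=10: nums[10]=6 ≤ 9 → i=7, swap nums[7],nums[10] → 9 7 9 7 9 7 7 6 11 11 11 9 9
j=11: nums[11]=9 ≤ 9 → i=8, swap nums[8],nums[11] → 9 7 9 7 9 7 7 6 9 11 11 11 9
final swap nums[9],nums[12] → 9 7 9 7 9 7 7 6 9 9 11 11 11; return 9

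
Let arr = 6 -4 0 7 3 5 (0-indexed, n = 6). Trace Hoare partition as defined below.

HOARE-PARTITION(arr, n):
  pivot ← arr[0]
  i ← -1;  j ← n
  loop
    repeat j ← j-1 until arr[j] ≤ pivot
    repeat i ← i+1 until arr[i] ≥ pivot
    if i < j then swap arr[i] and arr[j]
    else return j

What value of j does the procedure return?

pivot=6
j stops at 5 (5), i stops at 0 (6); swap ⇒ 5 -4 0 7 3 6
j stops at 4 (3), i stops at 3 (7); swap ⇒ 5 -4 0 3 7 6
j stops at 3, i stops at 4; i≥j ⇒ return 3. arr=5 -4 0 3 7 6

3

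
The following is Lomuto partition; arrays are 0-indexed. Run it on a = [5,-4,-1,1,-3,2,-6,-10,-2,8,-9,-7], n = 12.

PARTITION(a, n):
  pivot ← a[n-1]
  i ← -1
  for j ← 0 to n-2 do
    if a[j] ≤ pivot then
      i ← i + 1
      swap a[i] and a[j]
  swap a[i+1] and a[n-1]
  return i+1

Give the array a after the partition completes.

pivot=-7, i=-1
j=0: 5>-7, skip
j=1: -4>-7, skip
j=2: -1>-7, skip
j=3: 1>-7, skip
j=4: -3>-7, skip
j=5: 2>-7, skip
j=6: -6>-7, skip
j=7: -10≤-7, i=0, swap(0,7) ⇒ [-10,-4,-1,1,-3,2,-6,5,-2,8,-9,-7]
j=8: -2>-7, skip
j=9: 8>-7, skip
j=10: -9≤-7, i=1, swap(1,10) ⇒ [-10,-9,-1,1,-3,2,-6,5,-2,8,-4,-7]
swap(2,11) ⇒ [-10,-9,-7,1,-3,2,-6,5,-2,8,-4,-1]; return 2

[-10,-9,-7,1,-3,2,-6,5,-2,8,-4,-1]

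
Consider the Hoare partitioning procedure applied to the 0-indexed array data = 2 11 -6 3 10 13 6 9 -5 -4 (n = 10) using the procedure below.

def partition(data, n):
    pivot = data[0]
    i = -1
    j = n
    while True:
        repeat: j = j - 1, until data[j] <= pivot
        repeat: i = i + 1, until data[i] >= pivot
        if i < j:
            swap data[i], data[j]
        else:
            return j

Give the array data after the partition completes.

pivot=2
j stops at 9 (-4), i stops at 0 (2); swap ⇒ -4 11 -6 3 10 13 6 9 -5 2
j stops at 8 (-5), i stops at 1 (11); swap ⇒ -4 -5 -6 3 10 13 6 9 11 2
j stops at 2, i stops at 3; i≥j ⇒ return 2. data=-4 -5 -6 3 10 13 6 9 11 2

-4 -5 -6 3 10 13 6 9 11 2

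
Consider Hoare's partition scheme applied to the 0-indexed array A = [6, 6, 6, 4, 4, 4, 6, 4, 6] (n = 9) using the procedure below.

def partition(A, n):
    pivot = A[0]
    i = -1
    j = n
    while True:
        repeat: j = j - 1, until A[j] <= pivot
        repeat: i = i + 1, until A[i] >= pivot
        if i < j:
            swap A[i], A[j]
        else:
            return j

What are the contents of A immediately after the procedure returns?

pivot = A[0] = 6; i = -1, j = 9
j→8 (A[8]=6≤6), i→0 (A[0]=6≥6); i<j, swap → [6, 6, 6, 4, 4, 4, 6, 4, 6]
j→7 (A[7]=4≤6), i→1 (A[1]=6≥6); i<j, swap → [6, 4, 6, 4, 4, 4, 6, 6, 6]
j→6 (A[6]=6≤6), i→2 (A[2]=6≥6); i<j, swap → [6, 4, 6, 4, 4, 4, 6, 6, 6]
j→5, i→6; i≥j, return j=5. A = [6, 4, 6, 4, 4, 4, 6, 6, 6]

[6, 4, 6, 4, 4, 4, 6, 6, 6]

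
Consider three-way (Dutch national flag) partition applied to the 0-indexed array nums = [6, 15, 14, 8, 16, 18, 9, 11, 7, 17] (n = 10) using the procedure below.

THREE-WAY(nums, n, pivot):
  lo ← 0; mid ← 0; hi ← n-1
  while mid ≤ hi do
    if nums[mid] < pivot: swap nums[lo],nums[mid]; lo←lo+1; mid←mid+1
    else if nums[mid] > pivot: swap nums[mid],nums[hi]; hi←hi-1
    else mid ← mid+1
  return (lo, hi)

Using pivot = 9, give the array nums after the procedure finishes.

lo=0 mid=0 hi=9
6<9: swap(0,0), lo=1 mid=1 ⇒ [6, 15, 14, 8, 16, 18, 9, 11, 7, 17]
15>9: swap(1,9), hi=8 ⇒ [6, 17, 14, 8, 16, 18, 9, 11, 7, 15]
17>9: swap(1,8), hi=7 ⇒ [6, 7, 14, 8, 16, 18, 9, 11, 17, 15]
7<9: swap(1,1), lo=2 mid=2 ⇒ [6, 7, 14, 8, 16, 18, 9, 11, 17, 15]
14>9: swap(2,7), hi=6 ⇒ [6, 7, 11, 8, 16, 18, 9, 14, 17, 15]
11>9: swap(2,6), hi=5 ⇒ [6, 7, 9, 8, 16, 18, 11, 14, 17, 15]
9=9: mid=3
8<9: swap(2,3), lo=3 mid=4 ⇒ [6, 7, 8, 9, 16, 18, 11, 14, 17, 15]
16>9: swap(4,5), hi=4 ⇒ [6, 7, 8, 9, 18, 16, 11, 14, 17, 15]
18>9: swap(4,4), hi=3 ⇒ [6, 7, 8, 9, 18, 16, 11, 14, 17, 15]
done. lo=3 hi=3; nums=[6, 7, 8, 9, 18, 16, 11, 14, 17, 15]

[6, 7, 8, 9, 18, 16, 11, 14, 17, 15]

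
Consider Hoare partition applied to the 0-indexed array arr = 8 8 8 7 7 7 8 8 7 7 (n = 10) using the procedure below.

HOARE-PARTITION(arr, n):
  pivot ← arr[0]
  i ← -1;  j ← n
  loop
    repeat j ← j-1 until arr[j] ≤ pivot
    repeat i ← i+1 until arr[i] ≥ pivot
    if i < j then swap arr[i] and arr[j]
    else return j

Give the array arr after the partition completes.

pivot = arr[0] = 8; i = -1, j = 10
j→9 (arr[9]=7≤8), i→0 (arr[0]=8≥8); i<j, swap → 7 8 8 7 7 7 8 8 7 8
j→8 (arr[8]=7≤8), i→1 (arr[1]=8≥8); i<j, swap → 7 7 8 7 7 7 8 8 8 8
j→7 (arr[7]=8≤8), i→2 (arr[2]=8≥8); i<j, swap → 7 7 8 7 7 7 8 8 8 8
j→6, i→6; i≥j, return j=6. arr = 7 7 8 7 7 7 8 8 8 8

7 7 8 7 7 7 8 8 8 8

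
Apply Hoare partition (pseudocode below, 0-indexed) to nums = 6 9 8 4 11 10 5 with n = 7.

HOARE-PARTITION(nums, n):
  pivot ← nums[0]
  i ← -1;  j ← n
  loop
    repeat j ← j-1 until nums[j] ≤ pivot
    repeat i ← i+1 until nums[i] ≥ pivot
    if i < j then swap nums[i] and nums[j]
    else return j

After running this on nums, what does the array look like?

5 4 8 9 11 10 6

pivot=6
j stops at 6 (5), i stops at 0 (6); swap ⇒ 5 9 8 4 11 10 6
j stops at 3 (4), i stops at 1 (9); swap ⇒ 5 4 8 9 11 10 6
j stops at 1, i stops at 2; i≥j ⇒ return 1. nums=5 4 8 9 11 10 6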